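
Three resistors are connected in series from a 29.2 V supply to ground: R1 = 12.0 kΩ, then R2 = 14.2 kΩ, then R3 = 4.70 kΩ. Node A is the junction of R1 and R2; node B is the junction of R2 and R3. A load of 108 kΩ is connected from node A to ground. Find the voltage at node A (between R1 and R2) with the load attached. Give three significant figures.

Below node A the series string R2+R3 = 18.90 kΩ sits in parallel with the 108 kΩ load: 16.09 kΩ.
V_A = 29.2 × 16.09/(12.0 + 16.09) = 16.7 V.

V ≈ 16.7 V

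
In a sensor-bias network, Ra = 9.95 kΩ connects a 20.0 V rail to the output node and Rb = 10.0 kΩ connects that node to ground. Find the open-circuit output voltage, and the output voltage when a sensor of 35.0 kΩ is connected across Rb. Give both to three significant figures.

Unloaded: 10.0 V; loaded: 8.77 V

Open-circuit: V = 20.0 × 10.0/(9.95 + 10.0) = 10.0 V.
With the load, Rb becomes Rb‖R_L = 7.778 kΩ, so V = 20.0 × 7.778/17.73 = 8.77 V.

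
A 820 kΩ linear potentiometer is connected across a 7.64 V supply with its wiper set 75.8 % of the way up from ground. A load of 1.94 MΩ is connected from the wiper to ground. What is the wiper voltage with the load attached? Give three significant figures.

V ≈ 5.37 V

The wiper splits the pot into (1−α)R = 198.4 kΩ above and αR = 621.6 kΩ below.
Lower section ‖ load = 470.7 kΩ.
V_wiper = 7.64 × 470.7/(198.4 + 470.7) = 5.37 V.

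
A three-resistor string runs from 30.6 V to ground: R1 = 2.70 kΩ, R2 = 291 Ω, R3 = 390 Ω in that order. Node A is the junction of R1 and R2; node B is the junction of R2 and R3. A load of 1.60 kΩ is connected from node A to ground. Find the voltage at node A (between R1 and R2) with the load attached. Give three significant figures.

Below node A the series string R2+R3 = 681.0 Ω sits in parallel with the 1600 Ω load: 477.7 Ω.
V_A = 30.6 × 477.7/(2700 + 477.7) = 4.60 V.

V ≈ 4.60 V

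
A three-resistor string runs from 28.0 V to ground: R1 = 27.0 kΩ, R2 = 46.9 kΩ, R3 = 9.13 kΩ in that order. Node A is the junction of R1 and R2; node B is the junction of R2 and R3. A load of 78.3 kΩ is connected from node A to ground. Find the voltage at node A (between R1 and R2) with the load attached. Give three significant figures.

Below node A the series string R2+R3 = 56.03 kΩ sits in parallel with the 78.3 kΩ load: 32.66 kΩ.
V_A = 28.0 × 32.66/(27.0 + 32.66) = 15.3 V.

V ≈ 15.3 V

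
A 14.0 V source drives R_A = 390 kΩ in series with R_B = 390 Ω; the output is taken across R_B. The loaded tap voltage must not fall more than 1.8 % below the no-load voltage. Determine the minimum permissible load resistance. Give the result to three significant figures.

R_L(min) ≈ 21.3 kΩ

Output resistance R_th = R_A‖R_B = (390000 × 390)/390400 = 389.6 Ω.
The fractional drop is R_th/(R_th + R_L); requiring this ≤ 0.0180 gives R_L ≥ R_th(1/0.0180 − 1) = 389.6 × 54.56 = 21.3 kΩ.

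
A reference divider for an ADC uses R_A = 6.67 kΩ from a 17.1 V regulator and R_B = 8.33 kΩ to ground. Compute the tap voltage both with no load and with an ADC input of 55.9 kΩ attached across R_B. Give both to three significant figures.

Unloaded: 9.50 V; loaded: 8.91 V

Open-circuit: V = 17.1 × 8.33/(6.67 + 8.33) = 9.50 V.
With the load, R_B becomes R_B‖R_L = 7.250 kΩ, so V = 17.1 × 7.250/13.92 = 8.91 V.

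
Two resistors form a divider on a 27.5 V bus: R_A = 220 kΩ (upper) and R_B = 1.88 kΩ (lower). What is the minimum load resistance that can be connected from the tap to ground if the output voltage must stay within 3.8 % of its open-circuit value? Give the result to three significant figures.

R_L(min) ≈ 47.2 kΩ

Output resistance R_th = R_A‖R_B = (220 × 1.88)/221.9 = 1.864 kΩ.
The fractional drop is R_th/(R_th + R_L); requiring this ≤ 0.0380 gives R_L ≥ R_th(1/0.0380 − 1) = 1.864 × 25.32 = 47.2 kΩ.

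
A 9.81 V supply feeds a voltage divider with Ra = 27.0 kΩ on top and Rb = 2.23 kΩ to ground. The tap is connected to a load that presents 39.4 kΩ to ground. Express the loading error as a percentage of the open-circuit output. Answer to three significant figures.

4.97 %

The divider's output (Thévenin) resistance is Ra‖Rb = 2.060 kΩ.
Fractional drop under load = R_th/(R_th + R_L) = 2.060 / (2.060 + 39.4) = 0.04968.
So the output falls by 4.97 %.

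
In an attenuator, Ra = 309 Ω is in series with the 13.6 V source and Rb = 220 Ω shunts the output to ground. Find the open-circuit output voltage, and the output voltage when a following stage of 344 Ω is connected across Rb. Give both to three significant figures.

Open-circuit: V = 13.6 × 220/(309 + 220) = 5.66 V.
With the load, Rb becomes Rb‖R_L = 134.2 Ω, so V = 13.6 × 134.2/443.2 = 4.12 V.

Unloaded: 5.66 V; loaded: 4.12 V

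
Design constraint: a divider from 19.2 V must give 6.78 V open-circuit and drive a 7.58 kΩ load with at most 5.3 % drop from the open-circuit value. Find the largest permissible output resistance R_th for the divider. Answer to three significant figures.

R_th ≤ 424 Ω

Loading drop = R_th/(R_th + R_L) ≤ 0.0530, so R_th ≤ R_L · ε/(1−ε) = 7.58 kΩ × 0.0530/0.9470 = 424 Ω.
(Any R1, R2 with R2/(R1+R2) = 0.353 and R1‖R2 ≤ 424 Ω will meet the spec.)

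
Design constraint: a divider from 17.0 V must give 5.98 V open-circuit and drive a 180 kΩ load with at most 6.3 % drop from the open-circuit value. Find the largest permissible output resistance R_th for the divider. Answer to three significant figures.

R_th ≤ 12.1 kΩ

Loading drop = R_th/(R_th + R_L) ≤ 0.0630, so R_th ≤ R_L · ε/(1−ε) = 180 kΩ × 0.0630/0.9370 = 12.1 kΩ.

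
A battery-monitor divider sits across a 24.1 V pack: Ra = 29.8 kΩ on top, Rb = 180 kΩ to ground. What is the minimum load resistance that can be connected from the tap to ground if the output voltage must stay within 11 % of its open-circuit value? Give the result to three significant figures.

Output resistance R_th = Ra‖Rb = (29.8 × 180)/209.8 = 25.57 kΩ.
The fractional drop is R_th/(R_th + R_L); requiring this ≤ 0.110 gives R_L ≥ R_th(1/0.110 − 1) = 25.57 × 8.091 = 207 kΩ.

R_L(min) ≈ 207 kΩ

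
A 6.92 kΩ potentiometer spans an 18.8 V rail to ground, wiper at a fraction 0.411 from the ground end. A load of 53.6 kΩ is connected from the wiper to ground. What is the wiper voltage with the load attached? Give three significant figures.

V ≈ 7.49 V

The wiper splits the pot into (1−α)R = 4.076 kΩ above and αR = 2.844 kΩ below.
Lower section ‖ load = 2.701 kΩ.
V_wiper = 18.8 × 2.701/(4.076 + 2.701) = 7.49 V.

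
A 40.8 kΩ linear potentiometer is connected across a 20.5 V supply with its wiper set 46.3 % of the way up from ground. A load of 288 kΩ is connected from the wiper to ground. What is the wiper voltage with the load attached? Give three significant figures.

The wiper splits the pot into (1−α)R = 21.91 kΩ above and αR = 18.89 kΩ below.
Lower section ‖ load = 17.73 kΩ.
V_wiper = 20.5 × 17.73/(21.91 + 17.73) = 9.17 V.

V ≈ 9.17 V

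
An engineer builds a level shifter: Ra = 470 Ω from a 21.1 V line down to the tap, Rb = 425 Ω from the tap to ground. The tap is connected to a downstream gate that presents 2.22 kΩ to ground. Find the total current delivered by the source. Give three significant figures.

I ≈ 25.5 mA

Rb‖R_L = 356.7 Ω, so the source sees Ra + Rb‖R_L = 826.7 Ω.
I = 21.1 V / 826.7 Ω = 25.5 mA.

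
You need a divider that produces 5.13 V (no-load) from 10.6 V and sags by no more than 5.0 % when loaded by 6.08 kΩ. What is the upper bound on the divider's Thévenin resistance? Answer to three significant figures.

Loading drop = R_th/(R_th + R_L) ≤ 0.0500, so R_th ≤ R_L · ε/(1−ε) = 6.08 kΩ × 0.0500/0.9500 = 320 Ω.
(Any R1, R2 with R2/(R1+R2) = 0.484 and R1‖R2 ≤ 320 Ω will meet the spec.)

R_th ≤ 320 Ω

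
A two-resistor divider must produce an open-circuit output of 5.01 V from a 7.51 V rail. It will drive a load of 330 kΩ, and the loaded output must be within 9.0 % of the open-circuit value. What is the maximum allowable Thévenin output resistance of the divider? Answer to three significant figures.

R_th ≤ 32.6 kΩ

Loading drop = R_th/(R_th + R_L) ≤ 0.0900, so R_th ≤ R_L · ε/(1−ε) = 330 kΩ × 0.0900/0.9100 = 32.6 kΩ.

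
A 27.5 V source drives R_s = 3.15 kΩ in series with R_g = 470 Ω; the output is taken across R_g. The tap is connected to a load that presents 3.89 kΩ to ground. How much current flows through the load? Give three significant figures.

I_L ≈ 0.831 mA

R_g‖R_L = 419.3 Ω; V_out = 27.5 × 419.3/3569 = 3.231 V.
I_L = V_out / R_L = 3.231 / 3.89 kΩ = 0.831 mA.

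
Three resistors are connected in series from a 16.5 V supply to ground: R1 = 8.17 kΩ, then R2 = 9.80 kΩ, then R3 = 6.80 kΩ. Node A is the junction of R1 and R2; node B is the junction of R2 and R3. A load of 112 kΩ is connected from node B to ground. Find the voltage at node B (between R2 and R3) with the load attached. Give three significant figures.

V ≈ 4.34 V

At node B, R3 is in parallel with the load: R3‖R_L = 6.411 kΩ.
Below node A the resistance is R2 + (R3‖R_L) = 16.21 kΩ, so V_A = 16.5 × 16.21/24.38 = 10.97 V.
Then V_B = V_A × (R3‖R_L)/(R2 + R3‖R_L) = 10.97 × 6.411/16.21 = 4.34 V.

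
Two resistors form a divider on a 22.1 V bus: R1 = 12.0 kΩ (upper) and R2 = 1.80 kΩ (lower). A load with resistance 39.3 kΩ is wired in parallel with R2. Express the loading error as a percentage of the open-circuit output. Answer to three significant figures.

The divider's output (Thévenin) resistance is R1‖R2 = 1.565 kΩ.
Fractional drop under load = R_th/(R_th + R_L) = 1.565 / (1.565 + 39.3) = 0.03830.
So the output falls by 3.83 %.

3.83 %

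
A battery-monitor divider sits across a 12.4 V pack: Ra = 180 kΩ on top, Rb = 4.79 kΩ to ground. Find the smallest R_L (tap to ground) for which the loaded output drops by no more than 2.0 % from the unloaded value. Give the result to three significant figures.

Output resistance R_th = Ra‖Rb = (180 × 4.79)/184.8 = 4.666 kΩ.
The fractional drop is R_th/(R_th + R_L); requiring this ≤ 0.0200 gives R_L ≥ R_th(1/0.0200 − 1) = 4.666 × 49.00 = 229 kΩ.

R_L(min) ≈ 229 kΩ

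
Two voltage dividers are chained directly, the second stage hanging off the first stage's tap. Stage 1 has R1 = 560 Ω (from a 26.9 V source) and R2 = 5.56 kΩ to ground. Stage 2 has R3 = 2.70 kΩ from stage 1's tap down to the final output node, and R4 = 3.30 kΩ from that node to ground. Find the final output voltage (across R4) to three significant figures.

Stage 2 presents R3+R4 = 6000 Ω as a load on stage 1's tap.
Stage 1's lower leg becomes R2‖(R3+R4) = 2886 Ω, so V_mid = 26.9 × 2886/3446 = 22.53 V.
Stage 2 is itself unloaded: V_out = V_mid × R4/(R3+R4) = 22.53 × 3300/6000 = 12.4 V.

V_out ≈ 12.4 V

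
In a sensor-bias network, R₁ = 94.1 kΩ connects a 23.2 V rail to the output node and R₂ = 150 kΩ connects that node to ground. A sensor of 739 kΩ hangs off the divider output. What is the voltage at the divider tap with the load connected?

The load sits in parallel with R₂: R₂‖R_L = (150 × 739) / (150 + 739) = 124.7 kΩ.
V_out = 23.2 × 124.7 / (94.1 + 124.7) = 23.2 × 124.7/218.8 = 13.2 V.

V_out ≈ 13.2 V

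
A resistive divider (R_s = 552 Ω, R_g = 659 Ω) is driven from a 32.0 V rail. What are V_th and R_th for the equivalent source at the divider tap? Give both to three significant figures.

V_th = 17.4 V, R_th = 300 Ω

V_th is the open-circuit tap voltage: 32.0 × 659/(552 + 659) = 17.4 V.
With the supply zeroed, R_s and R_g appear in parallel from the tap: R_th = R_s‖R_g = (552 × 659)/1211 = 300 Ω.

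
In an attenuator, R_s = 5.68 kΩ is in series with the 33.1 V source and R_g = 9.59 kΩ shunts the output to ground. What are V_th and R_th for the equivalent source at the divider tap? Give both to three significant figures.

V_th is the open-circuit tap voltage: 33.1 × 9.59/(5.68 + 9.59) = 20.8 V.
With the supply zeroed, R_s and R_g appear in parallel from the tap: R_th = R_s‖R_g = (5.68 × 9.59)/15.27 = 3.57 kΩ.

V_th = 20.8 V, R_th = 3.57 kΩ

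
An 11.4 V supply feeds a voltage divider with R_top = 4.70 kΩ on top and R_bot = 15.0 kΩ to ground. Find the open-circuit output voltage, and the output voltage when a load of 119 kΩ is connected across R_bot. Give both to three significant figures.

Open-circuit: V = 11.4 × 15.0/(4.70 + 15.0) = 8.68 V.
With the load, R_bot becomes R_bot‖R_L = 13.32 kΩ, so V = 11.4 × 13.32/18.02 = 8.43 V.

Unloaded: 8.68 V; loaded: 8.43 V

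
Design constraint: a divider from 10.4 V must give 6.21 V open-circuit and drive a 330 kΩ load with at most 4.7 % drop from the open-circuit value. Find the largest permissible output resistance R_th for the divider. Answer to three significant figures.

Loading drop = R_th/(R_th + R_L) ≤ 0.0470, so R_th ≤ R_L · ε/(1−ε) = 330 kΩ × 0.0470/0.9530 = 16.3 kΩ.

R_th ≤ 16.3 kΩ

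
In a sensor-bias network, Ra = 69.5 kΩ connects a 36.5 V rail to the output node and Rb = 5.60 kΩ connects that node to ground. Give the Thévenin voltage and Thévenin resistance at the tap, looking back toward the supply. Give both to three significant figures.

V_th is the open-circuit tap voltage: 36.5 × 5.60/(69.5 + 5.60) = 2.72 V.
With the supply zeroed, Ra and Rb appear in parallel from the tap: R_th = Ra‖Rb = (69.5 × 5.60)/75.10 = 5.18 kΩ.

V_th = 2.72 V, R_th = 5.18 kΩ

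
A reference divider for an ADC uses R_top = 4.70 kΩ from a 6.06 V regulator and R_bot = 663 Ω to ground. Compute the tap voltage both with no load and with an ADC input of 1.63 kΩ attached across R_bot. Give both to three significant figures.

Unloaded: 0.749 V; loaded: 0.552 V

Open-circuit: V = 6.06 × 663/(4700 + 663) = 0.749 V.
With the load, R_bot becomes R_bot‖R_L = 471.3 Ω, so V = 6.06 × 471.3/5171 = 0.552 V.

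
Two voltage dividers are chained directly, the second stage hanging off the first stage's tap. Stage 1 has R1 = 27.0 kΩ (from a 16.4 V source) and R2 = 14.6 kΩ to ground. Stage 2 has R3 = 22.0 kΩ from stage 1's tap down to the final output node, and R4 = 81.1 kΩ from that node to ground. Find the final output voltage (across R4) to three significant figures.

Stage 2 presents R3+R4 = 103.1 kΩ as a load on stage 1's tap.
Stage 1's lower leg becomes R2‖(R3+R4) = 12.79 kΩ, so V_mid = 16.4 × 12.79/39.79 = 5.271 V.
Stage 2 is itself unloaded: V_out = V_mid × R4/(R3+R4) = 5.271 × 81.1/103.1 = 4.15 V.

V_out ≈ 4.15 V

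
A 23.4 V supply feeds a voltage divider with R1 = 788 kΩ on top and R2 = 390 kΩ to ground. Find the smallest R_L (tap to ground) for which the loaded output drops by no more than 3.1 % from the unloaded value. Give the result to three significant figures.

R_L(min) ≈ 8.15 MΩ

Output resistance R_th = R1‖R2 = (788 × 390)/1178 = 260.9 kΩ.
The fractional drop is R_th/(R_th + R_L); requiring this ≤ 0.0310 gives R_L ≥ R_th(1/0.0310 − 1) = 260.9 × 31.26 = 8.15 MΩ.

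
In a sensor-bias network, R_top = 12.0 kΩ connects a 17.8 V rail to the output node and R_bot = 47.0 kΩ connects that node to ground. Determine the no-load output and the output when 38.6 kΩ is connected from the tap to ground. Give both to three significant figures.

Unloaded: 14.2 V; loaded: 11.4 V

Open-circuit: V = 17.8 × 47.0/(12.0 + 47.0) = 14.2 V.
With the load, R_bot becomes R_bot‖R_L = 21.19 kΩ, so V = 17.8 × 21.19/33.19 = 11.4 V.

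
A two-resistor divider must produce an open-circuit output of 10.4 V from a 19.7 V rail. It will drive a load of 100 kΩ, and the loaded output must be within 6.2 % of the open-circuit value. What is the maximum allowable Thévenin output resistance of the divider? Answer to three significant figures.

Loading drop = R_th/(R_th + R_L) ≤ 0.0620, so R_th ≤ R_L · ε/(1−ε) = 100 kΩ × 0.0620/0.9380 = 6.61 kΩ.
(Any R1, R2 with R2/(R1+R2) = 0.528 and R1‖R2 ≤ 6.61 kΩ will meet the spec.)

R_th ≤ 6.61 kΩ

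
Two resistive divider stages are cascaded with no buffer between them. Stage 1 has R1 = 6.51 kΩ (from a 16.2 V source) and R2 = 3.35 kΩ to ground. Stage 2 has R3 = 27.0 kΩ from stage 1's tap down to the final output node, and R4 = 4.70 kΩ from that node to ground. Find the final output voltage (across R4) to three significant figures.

V_out ≈ 0.763 V

Stage 2 presents R3+R4 = 31.70 kΩ as a load on stage 1's tap.
Stage 1's lower leg becomes R2‖(R3+R4) = 3.030 kΩ, so V_mid = 16.2 × 3.030/9.540 = 5.145 V.
Stage 2 is itself unloaded: V_out = V_mid × R4/(R3+R4) = 5.145 × 4.70/31.70 = 0.763 V.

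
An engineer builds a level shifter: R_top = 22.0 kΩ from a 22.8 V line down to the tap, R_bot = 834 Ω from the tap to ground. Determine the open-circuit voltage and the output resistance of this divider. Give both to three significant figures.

V_th = 0.833 V, R_th = 804 Ω

V_th is the open-circuit tap voltage: 22.8 × 834/(22000 + 834) = 0.833 V.
With the supply zeroed, R_top and R_bot appear in parallel from the tap: R_th = R_top‖R_bot = (22000 × 834)/22830 = 804 Ω.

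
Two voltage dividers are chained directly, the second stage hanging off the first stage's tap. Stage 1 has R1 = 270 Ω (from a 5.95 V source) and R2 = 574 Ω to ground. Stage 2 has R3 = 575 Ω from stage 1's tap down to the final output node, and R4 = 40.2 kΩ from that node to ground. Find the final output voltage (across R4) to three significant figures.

Stage 2 presents R3+R4 = 40780 Ω as a load on stage 1's tap.
Stage 1's lower leg becomes R2‖(R3+R4) = 566.0 Ω, so V_mid = 5.95 × 566.0/836.0 = 4.028 V.
Stage 2 is itself unloaded: V_out = V_mid × R4/(R3+R4) = 4.028 × 40200/40780 = 3.97 V.

V_out ≈ 3.97 V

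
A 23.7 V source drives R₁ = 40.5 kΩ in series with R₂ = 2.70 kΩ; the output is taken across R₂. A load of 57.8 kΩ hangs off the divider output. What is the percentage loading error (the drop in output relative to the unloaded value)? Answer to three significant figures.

4.20 %

The divider's output (Thévenin) resistance is R₁‖R₂ = 2.531 kΩ.
Fractional drop under load = R_th/(R_th + R_L) = 2.531 / (2.531 + 57.8) = 0.04196.
So the output falls by 4.20 %.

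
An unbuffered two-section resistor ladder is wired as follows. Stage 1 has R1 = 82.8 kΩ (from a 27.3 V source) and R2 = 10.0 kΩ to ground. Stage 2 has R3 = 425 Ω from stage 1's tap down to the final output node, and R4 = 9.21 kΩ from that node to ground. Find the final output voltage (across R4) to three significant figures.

V_out ≈ 1.46 V

Stage 2 presents R3+R4 = 9635 Ω as a load on stage 1's tap.
Stage 1's lower leg becomes R2‖(R3+R4) = 4907 Ω, so V_mid = 27.3 × 4907/87710 = 1.527 V.
Stage 2 is itself unloaded: V_out = V_mid × R4/(R3+R4) = 1.527 × 9210/9635 = 1.46 V.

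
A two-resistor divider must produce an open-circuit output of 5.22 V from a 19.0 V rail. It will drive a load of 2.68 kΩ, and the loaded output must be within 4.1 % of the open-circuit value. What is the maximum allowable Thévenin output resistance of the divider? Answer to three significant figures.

Loading drop = R_th/(R_th + R_L) ≤ 0.0410, so R_th ≤ R_L · ε/(1−ε) = 2.68 kΩ × 0.0410/0.9590 = 115 Ω.

R_th ≤ 115 Ω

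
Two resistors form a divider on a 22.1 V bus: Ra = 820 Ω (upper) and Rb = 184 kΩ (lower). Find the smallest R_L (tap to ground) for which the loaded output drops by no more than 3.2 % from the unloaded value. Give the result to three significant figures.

Output resistance R_th = Ra‖Rb = (820 × 184000)/184800 = 816.4 Ω.
The fractional drop is R_th/(R_th + R_L); requiring this ≤ 0.0320 gives R_L ≥ R_th(1/0.0320 − 1) = 816.4 × 30.25 = 24.7 kΩ.

R_L(min) ≈ 24.7 kΩ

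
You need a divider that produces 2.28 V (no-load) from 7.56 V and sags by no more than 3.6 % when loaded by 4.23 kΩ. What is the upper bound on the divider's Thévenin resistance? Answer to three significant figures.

R_th ≤ 158 Ω

Loading drop = R_th/(R_th + R_L) ≤ 0.0360, so R_th ≤ R_L · ε/(1−ε) = 4.23 kΩ × 0.0360/0.9640 = 158 Ω.
(Any R1, R2 with R2/(R1+R2) = 0.302 and R1‖R2 ≤ 158 Ω will meet the spec.)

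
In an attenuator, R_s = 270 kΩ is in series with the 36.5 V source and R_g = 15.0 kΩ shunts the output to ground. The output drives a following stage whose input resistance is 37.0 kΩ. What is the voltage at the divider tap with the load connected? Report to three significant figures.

V_out ≈ 1.39 V

The load sits in parallel with R_g: R_g‖R_L = (15.0 × 37.0) / (15.0 + 37.0) = 10.67 kΩ.
V_out = 36.5 × 10.67 / (270 + 10.67) = 36.5 × 10.67/280.7 = 1.39 V.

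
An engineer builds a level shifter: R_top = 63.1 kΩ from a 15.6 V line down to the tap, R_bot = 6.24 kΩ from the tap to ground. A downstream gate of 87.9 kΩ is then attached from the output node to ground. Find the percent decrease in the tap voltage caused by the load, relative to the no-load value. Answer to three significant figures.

6.07 %

The divider's output (Thévenin) resistance is R_top‖R_bot = 5.678 kΩ.
Fractional drop under load = R_th/(R_th + R_L) = 5.678 / (5.678 + 87.9) = 0.06068.
So the output falls by 6.07 %.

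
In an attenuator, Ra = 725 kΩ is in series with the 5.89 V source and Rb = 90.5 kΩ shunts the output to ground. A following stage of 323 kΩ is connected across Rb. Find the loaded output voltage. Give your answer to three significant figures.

The load sits in parallel with Rb: Rb‖R_L = (90.5 × 323) / (90.5 + 323) = 70.69 kΩ.
V_out = 5.89 × 70.69 / (725 + 70.69) = 5.89 × 70.69/795.7 = 0.523 V.

V_out ≈ 0.523 V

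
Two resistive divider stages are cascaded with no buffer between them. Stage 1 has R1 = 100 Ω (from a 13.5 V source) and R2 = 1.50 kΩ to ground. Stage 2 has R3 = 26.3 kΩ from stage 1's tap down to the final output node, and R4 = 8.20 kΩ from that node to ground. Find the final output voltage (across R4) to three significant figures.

V_out ≈ 3.00 V

Stage 2 presents R3+R4 = 34500 Ω as a load on stage 1's tap.
Stage 1's lower leg becomes R2‖(R3+R4) = 1438 Ω, so V_mid = 13.5 × 1438/1538 = 12.62 V.
Stage 2 is itself unloaded: V_out = V_mid × R4/(R3+R4) = 12.62 × 8200/34500 = 3.00 V.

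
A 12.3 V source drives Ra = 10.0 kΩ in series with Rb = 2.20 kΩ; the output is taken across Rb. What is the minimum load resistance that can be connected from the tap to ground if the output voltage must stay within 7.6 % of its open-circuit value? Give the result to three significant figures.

Output resistance R_th = Ra‖Rb = (10.0 × 2.20)/12.20 = 1.803 kΩ.
The fractional drop is R_th/(R_th + R_L); requiring this ≤ 0.0760 gives R_L ≥ R_th(1/0.0760 − 1) = 1.803 × 12.16 = 21.9 kΩ.

R_L(min) ≈ 21.9 kΩ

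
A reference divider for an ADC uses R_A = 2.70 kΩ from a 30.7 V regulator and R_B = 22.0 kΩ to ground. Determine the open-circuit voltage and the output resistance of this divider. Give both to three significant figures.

V_th is the open-circuit tap voltage: 30.7 × 22.0/(2.70 + 22.0) = 27.3 V.
With the supply zeroed, R_A and R_B appear in parallel from the tap: R_th = R_A‖R_B = (2.70 × 22.0)/24.70 = 2.40 kΩ.

V_th = 27.3 V, R_th = 2.40 kΩ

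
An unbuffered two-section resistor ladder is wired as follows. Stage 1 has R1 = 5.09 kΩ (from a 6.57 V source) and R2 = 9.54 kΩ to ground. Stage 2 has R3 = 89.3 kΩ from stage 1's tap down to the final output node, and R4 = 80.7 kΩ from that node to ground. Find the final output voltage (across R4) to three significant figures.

Stage 2 presents R3+R4 = 170.0 kΩ as a load on stage 1's tap.
Stage 1's lower leg becomes R2‖(R3+R4) = 9.033 kΩ, so V_mid = 6.57 × 9.033/14.12 = 4.202 V.
Stage 2 is itself unloaded: V_out = V_mid × R4/(R3+R4) = 4.202 × 80.7/170.0 = 1.99 V.

V_out ≈ 1.99 V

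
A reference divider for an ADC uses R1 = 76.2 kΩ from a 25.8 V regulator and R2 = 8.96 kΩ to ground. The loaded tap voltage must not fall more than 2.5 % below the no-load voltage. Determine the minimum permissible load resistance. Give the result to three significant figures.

R_L(min) ≈ 313 kΩ

Output resistance R_th = R1‖R2 = (76.2 × 8.96)/85.16 = 8.017 kΩ.
The fractional drop is R_th/(R_th + R_L); requiring this ≤ 0.0250 gives R_L ≥ R_th(1/0.0250 − 1) = 8.017 × 39.00 = 313 kΩ.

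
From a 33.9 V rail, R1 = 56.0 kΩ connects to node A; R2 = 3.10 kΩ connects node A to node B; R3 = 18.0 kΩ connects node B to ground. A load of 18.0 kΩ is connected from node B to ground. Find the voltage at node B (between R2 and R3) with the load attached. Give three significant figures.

V ≈ 4.48 V

At node B, R3 is in parallel with the load: R3‖R_L = 9.000 kΩ.
Below node A the resistance is R2 + (R3‖R_L) = 12.10 kΩ, so V_A = 33.9 × 12.10/68.10 = 6.023 V.
Then V_B = V_A × (R3‖R_L)/(R2 + R3‖R_L) = 6.023 × 9.000/12.10 = 4.48 V.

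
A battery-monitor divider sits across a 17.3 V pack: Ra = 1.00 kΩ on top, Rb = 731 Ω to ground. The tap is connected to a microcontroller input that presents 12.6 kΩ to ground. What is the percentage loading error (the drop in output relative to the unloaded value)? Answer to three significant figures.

The divider's output (Thévenin) resistance is Ra‖Rb = 422.3 Ω.
Fractional drop under load = R_th/(R_th + R_L) = 422.3 / (422.3 + 12600) = 0.03243.
So the output falls by 3.24 %.

3.24 %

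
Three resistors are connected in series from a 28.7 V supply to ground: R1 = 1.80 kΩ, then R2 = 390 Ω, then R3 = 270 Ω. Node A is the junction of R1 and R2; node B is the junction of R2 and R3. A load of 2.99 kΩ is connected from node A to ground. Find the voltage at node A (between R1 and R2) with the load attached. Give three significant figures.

V ≈ 6.63 V

Below node A the series string R2+R3 = 660.0 Ω sits in parallel with the 2990 Ω load: 540.7 Ω.
V_A = 28.7 × 540.7/(1800 + 540.7) = 6.63 V.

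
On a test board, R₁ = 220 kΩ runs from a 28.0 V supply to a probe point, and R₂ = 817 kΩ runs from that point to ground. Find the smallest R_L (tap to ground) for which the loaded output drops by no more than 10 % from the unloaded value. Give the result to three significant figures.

Output resistance R_th = R₁‖R₂ = (220 × 817)/1037 = 173.3 kΩ.
The fractional drop is R_th/(R_th + R_L); requiring this ≤ 0.100 gives R_L ≥ R_th(1/0.100 − 1) = 173.3 × 9.000 = 1.56 MΩ.

R_L(min) ≈ 1.56 MΩ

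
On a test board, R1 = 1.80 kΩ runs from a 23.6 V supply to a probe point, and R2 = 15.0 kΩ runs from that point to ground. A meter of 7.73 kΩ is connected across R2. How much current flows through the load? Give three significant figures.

I_L ≈ 2.26 mA

R2‖R_L = 5.101 kΩ; V_out = 23.6 × 5.101/6.901 = 17.44 V.
I_L = V_out / R_L = 17.44 / 7.73 kΩ = 2.26 mA.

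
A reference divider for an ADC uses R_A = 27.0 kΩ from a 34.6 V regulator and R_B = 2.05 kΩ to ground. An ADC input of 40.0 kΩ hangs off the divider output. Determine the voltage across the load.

V_out ≈ 2.33 V

The load sits in parallel with R_B: R_B‖R_L = (2.05 × 40.0) / (2.05 + 40.0) = 1.950 kΩ.
V_out = 34.6 × 1.950 / (27.0 + 1.950) = 34.6 × 1.950/28.95 = 2.33 V.
(Unloaded it would have been 2.44 V.)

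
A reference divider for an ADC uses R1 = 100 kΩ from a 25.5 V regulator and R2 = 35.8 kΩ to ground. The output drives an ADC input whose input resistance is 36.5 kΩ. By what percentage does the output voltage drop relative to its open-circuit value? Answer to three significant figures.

The divider's output (Thévenin) resistance is R1‖R2 = 26.36 kΩ.
Fractional drop under load = R_th/(R_th + R_L) = 26.36 / (26.36 + 36.5) = 0.4194.
So the output falls by 41.9 %.

41.9 %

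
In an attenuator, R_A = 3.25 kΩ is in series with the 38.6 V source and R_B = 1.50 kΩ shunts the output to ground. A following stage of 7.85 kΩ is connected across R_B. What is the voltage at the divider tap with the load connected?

V_out ≈ 10.8 V

The load sits in parallel with R_B: R_B‖R_L = (1.50 × 7.85) / (1.50 + 7.85) = 1.259 kΩ.
V_out = 38.6 × 1.259 / (3.25 + 1.259) = 38.6 × 1.259/4.509 = 10.8 V.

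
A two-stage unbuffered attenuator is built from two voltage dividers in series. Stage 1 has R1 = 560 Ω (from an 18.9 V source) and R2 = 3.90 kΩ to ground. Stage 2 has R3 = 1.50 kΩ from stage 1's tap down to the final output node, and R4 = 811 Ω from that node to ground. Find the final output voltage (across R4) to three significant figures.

Stage 2 presents R3+R4 = 2311 Ω as a load on stage 1's tap.
Stage 1's lower leg becomes R2‖(R3+R4) = 1451 Ω, so V_mid = 18.9 × 1451/2011 = 13.64 V.
Stage 2 is itself unloaded: V_out = V_mid × R4/(R3+R4) = 13.64 × 811/2311 = 4.79 V.

V_out ≈ 4.79 V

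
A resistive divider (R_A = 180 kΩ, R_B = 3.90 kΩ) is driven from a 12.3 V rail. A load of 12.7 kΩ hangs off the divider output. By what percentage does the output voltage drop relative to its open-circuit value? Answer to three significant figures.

The divider's output (Thévenin) resistance is R_A‖R_B = 3.817 kΩ.
Fractional drop under load = R_th/(R_th + R_L) = 3.817 / (3.817 + 12.7) = 0.2311.
So the output falls by 23.1 %.

23.1 %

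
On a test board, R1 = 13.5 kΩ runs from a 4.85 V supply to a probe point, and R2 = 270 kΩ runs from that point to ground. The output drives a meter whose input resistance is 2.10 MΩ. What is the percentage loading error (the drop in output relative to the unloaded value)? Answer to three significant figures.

0.609 %

The divider's output (Thévenin) resistance is R1‖R2 = 12.86 kΩ.
Fractional drop under load = R_th/(R_th + R_L) = 12.86 / (12.86 + 2100) = 0.006085.
So the output falls by 0.609 %.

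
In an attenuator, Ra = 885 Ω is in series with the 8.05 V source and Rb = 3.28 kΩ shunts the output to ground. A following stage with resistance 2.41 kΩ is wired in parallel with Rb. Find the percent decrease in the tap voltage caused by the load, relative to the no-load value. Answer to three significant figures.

22.4 %

The divider's output (Thévenin) resistance is Ra‖Rb = 697.0 Ω.
Fractional drop under load = R_th/(R_th + R_L) = 697.0 / (697.0 + 2410) = 0.2243.
So the output falls by 22.4 %.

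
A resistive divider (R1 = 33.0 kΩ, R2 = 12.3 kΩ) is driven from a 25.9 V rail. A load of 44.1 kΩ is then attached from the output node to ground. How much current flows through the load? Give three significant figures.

R2‖R_L = 9.618 kΩ; V_out = 25.9 × 9.618/42.62 = 5.845 V.
I_L = V_out / R_L = 5.845 / 44.1 kΩ = 0.133 mA.

I_L ≈ 0.133 mA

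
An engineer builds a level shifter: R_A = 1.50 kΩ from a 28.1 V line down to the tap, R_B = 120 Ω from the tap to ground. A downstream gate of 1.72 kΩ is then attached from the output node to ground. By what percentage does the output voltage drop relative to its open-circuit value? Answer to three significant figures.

6.07 %

The divider's output (Thévenin) resistance is R_A‖R_B = 111.1 Ω.
Fractional drop under load = R_th/(R_th + R_L) = 111.1 / (111.1 + 1720) = 0.06068.
So the output falls by 6.07 %.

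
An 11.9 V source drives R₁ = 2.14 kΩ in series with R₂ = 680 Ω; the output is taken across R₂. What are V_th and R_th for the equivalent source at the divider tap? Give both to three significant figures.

V_th is the open-circuit tap voltage: 11.9 × 680/(2140 + 680) = 2.87 V.
With the supply zeroed, R₁ and R₂ appear in parallel from the tap: R_th = R₁‖R₂ = (2140 × 680)/2820 = 516 Ω.

V_th = 2.87 V, R_th = 516 Ω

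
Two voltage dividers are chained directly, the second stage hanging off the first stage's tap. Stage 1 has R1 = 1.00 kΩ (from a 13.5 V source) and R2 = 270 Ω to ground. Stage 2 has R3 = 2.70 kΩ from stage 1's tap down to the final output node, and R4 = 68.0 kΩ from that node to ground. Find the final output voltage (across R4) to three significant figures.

Stage 2 presents R3+R4 = 70700 Ω as a load on stage 1's tap.
Stage 1's lower leg becomes R2‖(R3+R4) = 269.0 Ω, so V_mid = 13.5 × 269.0/1269 = 2.861 V.
Stage 2 is itself unloaded: V_out = V_mid × R4/(R3+R4) = 2.861 × 68000/70700 = 2.75 V.

V_out ≈ 2.75 V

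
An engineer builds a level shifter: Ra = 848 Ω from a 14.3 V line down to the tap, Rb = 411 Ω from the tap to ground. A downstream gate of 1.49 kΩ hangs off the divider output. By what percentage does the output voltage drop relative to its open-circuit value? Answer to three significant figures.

The divider's output (Thévenin) resistance is Ra‖Rb = 276.8 Ω.
Fractional drop under load = R_th/(R_th + R_L) = 276.8 / (276.8 + 1490) = 0.1567.
So the output falls by 15.7 %.

15.7 %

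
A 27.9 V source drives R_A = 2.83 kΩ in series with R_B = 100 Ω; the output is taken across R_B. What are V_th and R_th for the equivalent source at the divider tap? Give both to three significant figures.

V_th = 0.952 V, R_th = 96.6 Ω

V_th is the open-circuit tap voltage: 27.9 × 100/(2830 + 100) = 0.952 V.
With the supply zeroed, R_A and R_B appear in parallel from the tap: R_th = R_A‖R_B = (2830 × 100)/2930 = 96.6 Ω.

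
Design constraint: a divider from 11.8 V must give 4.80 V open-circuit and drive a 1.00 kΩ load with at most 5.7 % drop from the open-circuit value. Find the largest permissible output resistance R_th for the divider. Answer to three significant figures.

Loading drop = R_th/(R_th + R_L) ≤ 0.0570, so R_th ≤ R_L · ε/(1−ε) = 1.00 kΩ × 0.0570/0.9430 = 60.4 Ω.

R_th ≤ 60.4 Ω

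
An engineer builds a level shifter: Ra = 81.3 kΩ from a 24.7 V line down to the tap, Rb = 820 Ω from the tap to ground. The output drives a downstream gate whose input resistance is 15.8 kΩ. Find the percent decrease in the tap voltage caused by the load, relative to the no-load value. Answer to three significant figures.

4.89 %

The divider's output (Thévenin) resistance is Ra‖Rb = 811.8 Ω.
Fractional drop under load = R_th/(R_th + R_L) = 811.8 / (811.8 + 15800) = 0.04887.
So the output falls by 4.89 %.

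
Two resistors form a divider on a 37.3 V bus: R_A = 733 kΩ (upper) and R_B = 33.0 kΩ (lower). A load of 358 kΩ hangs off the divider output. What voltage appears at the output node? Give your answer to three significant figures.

V_out ≈ 1.48 V

The load sits in parallel with R_B: R_B‖R_L = (33.0 × 358) / (33.0 + 358) = 30.21 kΩ.
V_out = 37.3 × 30.21 / (733 + 30.21) = 37.3 × 30.21/763.2 = 1.48 V.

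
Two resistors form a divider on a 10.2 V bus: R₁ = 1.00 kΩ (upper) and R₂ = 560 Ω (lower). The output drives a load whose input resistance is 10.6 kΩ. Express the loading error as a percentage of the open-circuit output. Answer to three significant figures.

3.28 %

The divider's output (Thévenin) resistance is R₁‖R₂ = 359.0 Ω.
Fractional drop under load = R_th/(R_th + R_L) = 359.0 / (359.0 + 10600) = 0.03276.
So the output falls by 3.28 %.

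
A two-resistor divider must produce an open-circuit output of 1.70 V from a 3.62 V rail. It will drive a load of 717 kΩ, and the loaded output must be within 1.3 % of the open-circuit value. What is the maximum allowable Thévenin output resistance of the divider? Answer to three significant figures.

R_th ≤ 9.44 kΩ

Loading drop = R_th/(R_th + R_L) ≤ 0.0130, so R_th ≤ R_L · ε/(1−ε) = 717 kΩ × 0.0130/0.9870 = 9.44 kΩ.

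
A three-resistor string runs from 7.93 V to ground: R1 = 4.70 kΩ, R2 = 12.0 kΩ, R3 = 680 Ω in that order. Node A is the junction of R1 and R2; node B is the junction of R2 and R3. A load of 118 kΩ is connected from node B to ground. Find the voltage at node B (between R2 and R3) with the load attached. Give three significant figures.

V ≈ 0.309 V

At node B, R3 is in parallel with the load: R3‖R_L = 676.1 Ω.
Below node A the resistance is R2 + (R3‖R_L) = 12680 Ω, so V_A = 7.93 × 12680/17380 = 5.785 V.
Then V_B = V_A × (R3‖R_L)/(R2 + R3‖R_L) = 5.785 × 676.1/12680 = 0.309 V.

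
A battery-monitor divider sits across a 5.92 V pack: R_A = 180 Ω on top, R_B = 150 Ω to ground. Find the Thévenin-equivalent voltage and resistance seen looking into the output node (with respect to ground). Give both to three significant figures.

V_th = 2.69 V, R_th = 81.8 Ω

V_th is the open-circuit tap voltage: 5.92 × 150/(180 + 150) = 2.69 V.
With the supply zeroed, R_A and R_B appear in parallel from the tap: R_th = R_A‖R_B = (180 × 150)/330.0 = 81.8 Ω.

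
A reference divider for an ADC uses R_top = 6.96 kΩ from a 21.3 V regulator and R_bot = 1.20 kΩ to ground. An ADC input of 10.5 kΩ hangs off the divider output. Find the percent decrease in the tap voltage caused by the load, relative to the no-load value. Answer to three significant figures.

8.88 %

The divider's output (Thévenin) resistance is R_top‖R_bot = 1.024 kΩ.
Fractional drop under load = R_th/(R_th + R_L) = 1.024 / (1.024 + 10.5) = 0.08882.
So the output falls by 8.88 %.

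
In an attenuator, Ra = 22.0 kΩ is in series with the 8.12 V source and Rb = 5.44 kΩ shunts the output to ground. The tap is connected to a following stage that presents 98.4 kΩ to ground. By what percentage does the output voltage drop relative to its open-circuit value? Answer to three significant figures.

The divider's output (Thévenin) resistance is Ra‖Rb = 4.362 kΩ.
Fractional drop under load = R_th/(R_th + R_L) = 4.362 / (4.362 + 98.4) = 0.04244.
So the output falls by 4.24 %.

4.24 %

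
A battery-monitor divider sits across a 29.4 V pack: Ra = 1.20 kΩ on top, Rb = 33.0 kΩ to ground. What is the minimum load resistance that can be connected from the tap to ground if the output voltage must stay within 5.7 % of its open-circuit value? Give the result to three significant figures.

R_L(min) ≈ 19.2 kΩ

Output resistance R_th = Ra‖Rb = (1.20 × 33.0)/34.20 = 1.158 kΩ.
The fractional drop is R_th/(R_th + R_L); requiring this ≤ 0.0570 gives R_L ≥ R_th(1/0.0570 − 1) = 1.158 × 16.54 = 19.2 kΩ.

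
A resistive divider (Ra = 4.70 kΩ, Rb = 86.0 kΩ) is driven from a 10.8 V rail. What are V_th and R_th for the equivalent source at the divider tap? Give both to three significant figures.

V_th is the open-circuit tap voltage: 10.8 × 86.0/(4.70 + 86.0) = 10.2 V.
With the supply zeroed, Ra and Rb appear in parallel from the tap: R_th = Ra‖Rb = (4.70 × 86.0)/90.70 = 4.46 kΩ.

V_th = 10.2 V, R_th = 4.46 kΩ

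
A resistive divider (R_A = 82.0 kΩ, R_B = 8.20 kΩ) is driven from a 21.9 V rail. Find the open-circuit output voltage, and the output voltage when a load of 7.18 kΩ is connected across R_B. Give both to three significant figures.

Open-circuit: V = 21.9 × 8.20/(82.0 + 8.20) = 1.99 V.
With the load, R_B becomes R_B‖R_L = 3.828 kΩ, so V = 21.9 × 3.828/85.83 = 0.977 V.

Unloaded: 1.99 V; loaded: 0.977 V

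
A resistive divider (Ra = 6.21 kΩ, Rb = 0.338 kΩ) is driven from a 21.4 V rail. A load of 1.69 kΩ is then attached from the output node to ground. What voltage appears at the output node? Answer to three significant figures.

V_out ≈ 0.929 V

The load sits in parallel with Rb: Rb‖R_L = (338 × 1690) / (338 + 1690) = 281.7 Ω.
V_out = 21.4 × 281.7 / (6210 + 281.7) = 21.4 × 281.7/6492 = 0.929 V.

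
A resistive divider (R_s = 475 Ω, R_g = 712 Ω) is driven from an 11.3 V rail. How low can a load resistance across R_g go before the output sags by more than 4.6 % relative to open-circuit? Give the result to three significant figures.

Output resistance R_th = R_s‖R_g = (475 × 712)/1187 = 284.9 Ω.
The fractional drop is R_th/(R_th + R_L); requiring this ≤ 0.0460 gives R_L ≥ R_th(1/0.0460 − 1) = 284.9 × 20.74 = 5.91 kΩ.

R_L(min) ≈ 5.91 kΩ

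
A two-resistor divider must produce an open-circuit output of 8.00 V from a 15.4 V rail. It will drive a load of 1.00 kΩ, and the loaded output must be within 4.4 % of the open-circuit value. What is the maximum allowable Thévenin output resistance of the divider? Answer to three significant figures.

Loading drop = R_th/(R_th + R_L) ≤ 0.0440, so R_th ≤ R_L · ε/(1−ε) = 1.00 kΩ × 0.0440/0.9560 = 46.0 Ω.

R_th ≤ 46.0 Ω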